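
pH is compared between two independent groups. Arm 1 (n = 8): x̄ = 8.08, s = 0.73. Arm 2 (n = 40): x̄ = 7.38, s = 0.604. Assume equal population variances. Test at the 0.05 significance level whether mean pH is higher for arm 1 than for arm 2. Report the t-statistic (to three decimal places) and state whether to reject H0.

t = 2.893; reject H0

Let group 1 = arm 1, group 2 = arm 2. H0: μ_1 = μ_2; H1: μ_1 > μ_2 (two-sample pooled-variance t-test, right-tailed).
s_p² = [(8−1)·0.73² + (40−1)·0.604²]/(8+40−2) = 0.390394
t = (8.08 − 7.38)/√[0.390394·(1/8 + 1/40)] = 2.893
df = n₁ + n₂ − 2 = 46
p-value = P(T ≥ 2.893) ≈ 0.003
Since p ≈ 0.003 < α = 0.05, reject H0; the data support H1.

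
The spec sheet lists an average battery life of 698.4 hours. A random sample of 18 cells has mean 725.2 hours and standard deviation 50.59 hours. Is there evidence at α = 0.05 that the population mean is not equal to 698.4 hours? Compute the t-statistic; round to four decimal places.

H0: μ = 698.4; H1: μ ≠ 698.4 (one-sample t-test, two-sided).
t = (x̄ − μ₀)/(s/√n) = (725.2 − 698.4)/(50.59/√18) = 2.2475
df = n − 1 = 17
Two-sided p-value ≈ 0.0382
Since p ≈ 0.0382 < α = 0.05, reject H0; the evidence is statistically significant.

2.2475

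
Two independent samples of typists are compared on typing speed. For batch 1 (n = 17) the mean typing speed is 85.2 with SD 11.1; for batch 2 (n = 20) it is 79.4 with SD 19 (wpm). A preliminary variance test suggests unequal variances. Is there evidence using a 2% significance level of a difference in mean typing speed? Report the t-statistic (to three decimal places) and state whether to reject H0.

t = 1.153; fail to reject H0

Let group 1 = batch 1, group 2 = batch 2. H0: μ_1 = μ_2; H1: μ_1 ≠ μ_2 (Welch's two-sample t-test, two-sided).
t = (x̄_1 − x̄_2)/√(s_1²/n_1 + s_2²/n_2) = (85.2 − 79.4)/√(11.1²/17 + 19²/20) = 1.153
Welch–Satterthwaite df ≈ 31.32
Two-sided p-value ≈ 0.2576
Since p ≈ 0.2576 > α = 0.02, fail to reject H0; the data do not provide sufficient evidence against H0.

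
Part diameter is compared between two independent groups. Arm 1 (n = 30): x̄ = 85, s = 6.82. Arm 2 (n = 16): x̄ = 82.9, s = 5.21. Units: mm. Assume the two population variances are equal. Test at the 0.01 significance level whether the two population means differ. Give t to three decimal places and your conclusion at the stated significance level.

t = 1.074; fail to reject H0

Let group 1 = arm 1, group 2 = arm 2. H0: μ_1 = μ_2; H1: μ_1 ≠ μ_2 (two-sample pooled-variance t-test, two-sided).
s_p² = [(30−1)·6.82² + (16−1)·5.21²]/(30+16−2) = 39.9096
t = (85 − 82.9)/√[39.9096·(1/30 + 1/16)] = 1.074
df = n₁ + n₂ − 2 = 44
Two-sided p-value ≈ 0.2888
Since p ≈ 0.2888 > α = 0.01, fail to reject H0; the evidence is not statistically significant.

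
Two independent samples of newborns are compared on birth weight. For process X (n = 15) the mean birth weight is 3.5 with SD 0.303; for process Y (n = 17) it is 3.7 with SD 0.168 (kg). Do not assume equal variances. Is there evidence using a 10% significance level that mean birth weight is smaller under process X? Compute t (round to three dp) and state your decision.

t = -2.267; reject H0

Let group 1 = process X, group 2 = process Y. H0: μ_1 = μ_2; H1: μ_1 < μ_2 (Welch's two-sample t-test, left-tailed).
t = (x̄_1 − x̄_2)/√(s_1²/n_1 + s_2²/n_2) = (3.5 − 3.7)/√(0.303²/15 + 0.168²/17) = -2.267
Welch–Satterthwaite df ≈ 21.26
p-value = P(T ≤ -2.267) ≈ 0.0170
Since p ≈ 0.0170 < α = 0.1, reject H0; the evidence is statistically significant.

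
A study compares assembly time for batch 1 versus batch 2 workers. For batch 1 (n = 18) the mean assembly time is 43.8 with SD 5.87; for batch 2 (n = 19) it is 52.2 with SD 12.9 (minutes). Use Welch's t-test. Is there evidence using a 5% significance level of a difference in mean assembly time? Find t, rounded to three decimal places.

Let group 1 = batch 1, group 2 = batch 2. H0: μ_1 = μ_2; H1: μ_1 ≠ μ_2 (Welch's two-sample t-test, two-sided).
t = (x̄_1 − x̄_2)/√(s_1²/n_1 + s_2²/n_2) = (43.8 − 52.2)/√(5.87²/18 + 12.9²/19) = -2.571
Welch–Satterthwaite df ≈ 25.44
Two-sided p-value ≈ 0.016
Since p ≈ 0.016 < α = 0.05, reject H0; the evidence is statistically significant.

-2.571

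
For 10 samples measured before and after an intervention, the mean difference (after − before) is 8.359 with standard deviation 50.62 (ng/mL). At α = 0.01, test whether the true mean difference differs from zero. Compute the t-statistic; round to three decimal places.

0.522

H0: μ_d = 0; H1: μ_d ≠ 0 (paired t-test on the differences, two-sided).
t = d̄/(s_d/√n) = 8.359/(50.62/√10) = 0.522
df = n − 1 = 9
Two-sided p-value ≈ 0.6141
Since p ≈ 0.6141 > α = 0.01, fail to reject H0; the data do not provide sufficient evidence against H0.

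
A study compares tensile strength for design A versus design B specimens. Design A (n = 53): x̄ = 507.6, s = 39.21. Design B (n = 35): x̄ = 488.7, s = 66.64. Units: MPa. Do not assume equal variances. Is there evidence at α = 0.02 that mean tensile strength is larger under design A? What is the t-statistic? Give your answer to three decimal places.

Let group 1 = design A, group 2 = design B. H0: μ_1 = μ_2; H1: μ_1 > μ_2 (Welch's two-sample t-test, right-tailed).
t = (x̄_1 − x̄_2)/√(s_1²/n_1 + s_2²/n_2) = (507.6 − 488.7)/√(39.21²/53 + 66.64²/35) = 1.514
Welch–Satterthwaite df ≈ 49.63
p-value = P(T ≥ 1.514) ≈ 0.0682
Since p ≈ 0.0682 > α = 0.02, fail to reject H0; the data do not provide sufficient evidence against H0.

1.514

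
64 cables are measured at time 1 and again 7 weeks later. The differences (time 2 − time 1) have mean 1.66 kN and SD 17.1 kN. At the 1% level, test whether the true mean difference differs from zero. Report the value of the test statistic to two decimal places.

0.78

H0: μ_d = 0; H1: μ_d ≠ 0 (paired t-test on the differences, two-sided).
t = d̄/(s_d/√n) = 1.66/(17.1/√64) = 0.78
df = n − 1 = 63
Two-sided p-value ≈ 0.440
Since p ≈ 0.440 > α = 0.01, fail to reject H0; the data do not provide sufficient evidence against H0.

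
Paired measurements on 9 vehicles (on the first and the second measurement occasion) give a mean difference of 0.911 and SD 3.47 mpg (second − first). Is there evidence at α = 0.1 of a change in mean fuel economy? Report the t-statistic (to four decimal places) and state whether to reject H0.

H0: μ_d = 0; H1: μ_d ≠ 0 (paired t-test on the differences, two-sided).
t = d̄/(s_d/√n) = 0.911/(3.47/√9) = 0.7876
df = n − 1 = 8
Two-sided p-value ≈ 0.454
Since p ≈ 0.454 > α = 0.1, fail to reject H0; the data do not provide sufficient evidence against H0.

t = 0.7876; fail to reject H0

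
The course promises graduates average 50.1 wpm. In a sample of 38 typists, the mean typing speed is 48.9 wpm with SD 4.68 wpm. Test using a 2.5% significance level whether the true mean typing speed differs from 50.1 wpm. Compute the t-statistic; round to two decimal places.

H0: μ = 50.1; H1: μ ≠ 50.1 (one-sample t-test, two-sided).
t = (x̄ − μ₀)/(s/√n) = (48.9 − 50.1)/(4.68/√38) = -1.58
df = n − 1 = 37
Two-sided p-value ≈ 0.1225
Since p ≈ 0.1225 > α = 0.025, fail to reject H0; the data do not provide sufficient evidence against H0.

-1.58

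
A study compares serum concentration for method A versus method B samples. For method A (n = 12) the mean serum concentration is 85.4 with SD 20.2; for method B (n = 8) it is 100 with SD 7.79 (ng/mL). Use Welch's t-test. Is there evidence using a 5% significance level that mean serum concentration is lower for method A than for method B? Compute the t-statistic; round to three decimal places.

-2.264

Let group 1 = method A, group 2 = method B. H0: μ_1 = μ_2; H1: μ_1 < μ_2 (Welch's two-sample t-test, left-tailed).
t = (x̄_1 − x̄_2)/√(s_1²/n_1 + s_2²/n_2) = (85.4 − 100)/√(20.2²/12 + 7.79²/8) = -2.264
Welch–Satterthwaite df ≈ 15.26
p-value = P(T ≤ -2.264) ≈ 0.019
Since p ≈ 0.019 < α = 0.05, reject H0; the data support H1.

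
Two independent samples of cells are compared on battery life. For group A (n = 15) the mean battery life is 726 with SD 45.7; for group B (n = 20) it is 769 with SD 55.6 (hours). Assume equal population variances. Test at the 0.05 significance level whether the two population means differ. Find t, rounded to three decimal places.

-2.438

Let group 1 = group A, group 2 = group B. H0: μ_1 = μ_2; H1: μ_1 ≠ μ_2 (two-sample pooled-variance t-test, two-sided).
s_p² = [(15−1)·45.7² + (20−1)·55.6²]/(15+20−2) = 2665.9
t = (726 − 769)/√[2665.9·(1/15 + 1/20)] = -2.438
df = n₁ + n₂ − 2 = 33
Two-sided p-value ≈ 0.020
Since p ≈ 0.020 < α = 0.05, reject H0; the evidence is statistically significant.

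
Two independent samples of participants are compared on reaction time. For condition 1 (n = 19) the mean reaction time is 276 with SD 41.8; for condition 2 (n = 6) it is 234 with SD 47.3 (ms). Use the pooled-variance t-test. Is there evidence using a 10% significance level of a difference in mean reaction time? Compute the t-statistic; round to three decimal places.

Let group 1 = condition 1, group 2 = condition 2. H0: μ_1 = μ_2; H1: μ_1 ≠ μ_2 (two-sample pooled-variance t-test, two-sided).
s_p² = [(19−1)·41.8² + (6−1)·47.3²]/(19+6−2) = 1853.77
t = (276 − 234)/√[1853.77·(1/19 + 1/6)] = 2.083
df = n₁ + n₂ − 2 = 23
Two-sided p-value ≈ 0.049
Since p ≈ 0.049 < α = 0.1, reject H0; the data support H1.

2.083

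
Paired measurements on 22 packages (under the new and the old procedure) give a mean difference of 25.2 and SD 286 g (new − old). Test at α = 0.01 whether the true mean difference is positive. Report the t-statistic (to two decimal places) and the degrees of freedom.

H0: μ_d = 0; H1: μ_d > 0 (paired t-test on the differences, right-tailed).
t = d̄/(s_d/√n) = 25.2/(286/√22) = 0.41
df = n − 1 = 21
p-value = P(T ≥ 0.41) ≈ 0.3418
Since p ≈ 0.3418 > α = 0.01, fail to reject H0; the data do not provide sufficient evidence against H0.

t = 0.41, df = 21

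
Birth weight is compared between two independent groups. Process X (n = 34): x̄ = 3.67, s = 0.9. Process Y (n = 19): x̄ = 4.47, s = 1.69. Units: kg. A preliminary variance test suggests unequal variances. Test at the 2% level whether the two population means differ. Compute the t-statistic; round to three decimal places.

Let group 1 = process X, group 2 = process Y. H0: μ_1 = μ_2; H1: μ_1 ≠ μ_2 (Welch's two-sample t-test, two-sided).
t = (x̄_1 − x̄_2)/√(s_1²/n_1 + s_2²/n_2) = (3.67 − 4.47)/√(0.9²/34 + 1.69²/19) = -1.917
Welch–Satterthwaite df ≈ 23.83
Two-sided p-value ≈ 0.067
Since p ≈ 0.067 > α = 0.02, fail to reject H0; the evidence is not statistically significant.

-1.917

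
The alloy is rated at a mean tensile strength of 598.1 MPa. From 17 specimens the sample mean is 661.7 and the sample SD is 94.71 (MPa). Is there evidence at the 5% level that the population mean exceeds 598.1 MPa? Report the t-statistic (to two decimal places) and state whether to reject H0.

t = 2.77; reject H0

H0: μ = 598.1; H1: μ > 598.1 (one-sample t-test, right-tailed).
t = (x̄ − μ₀)/(s/√n) = (661.7 − 598.1)/(94.71/√17) = 2.77
df = n − 1 = 16
p-value = P(T ≥ 2.77) ≈ 0.007
Since p ≈ 0.007 < α = 0.05, reject H0; the evidence is statistically significant.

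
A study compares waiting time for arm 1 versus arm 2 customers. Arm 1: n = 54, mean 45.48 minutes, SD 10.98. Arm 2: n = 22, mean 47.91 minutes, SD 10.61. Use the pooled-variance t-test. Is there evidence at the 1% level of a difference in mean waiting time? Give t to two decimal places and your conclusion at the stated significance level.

Let group 1 = arm 1, group 2 = arm 2. H0: μ_1 = μ_2; H1: μ_1 ≠ μ_2 (two-sample pooled-variance t-test, two-sided).
s_p² = [(54−1)·10.98² + (22−1)·10.61²]/(54+22−2) = 118.293
t = (45.48 − 47.91)/√[118.293·(1/54 + 1/22)] = -0.88
df = n₁ + n₂ − 2 = 74
Two-sided p-value ≈ 0.380
Since p ≈ 0.380 > α = 0.01, fail to reject H0; the data do not provide sufficient evidence against H0.

t = -0.88; fail to reject H0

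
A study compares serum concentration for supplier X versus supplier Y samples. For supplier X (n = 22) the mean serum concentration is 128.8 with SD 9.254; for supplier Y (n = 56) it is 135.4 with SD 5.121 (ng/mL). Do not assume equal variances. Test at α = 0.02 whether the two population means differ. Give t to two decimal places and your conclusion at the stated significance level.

Let group 1 = supplier X, group 2 = supplier Y. H0: μ_1 = μ_2; H1: μ_1 ≠ μ_2 (Welch's two-sample t-test, two-sided).
t = (x̄_1 − x̄_2)/√(s_1²/n_1 + s_2²/n_2) = (128.8 − 135.4)/√(9.254²/22 + 5.121²/56) = -3.16
Welch–Satterthwaite df ≈ 26.21
Two-sided p-value ≈ 0.0039
Since p ≈ 0.0039 < α = 0.02, reject H0; the evidence is statistically significant.

t = -3.16; reject H0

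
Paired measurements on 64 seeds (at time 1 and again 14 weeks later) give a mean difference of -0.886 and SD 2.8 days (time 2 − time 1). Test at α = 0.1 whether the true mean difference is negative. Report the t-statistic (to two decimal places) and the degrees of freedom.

t = -2.53, df = 63

H0: μ_d = 0; H1: μ_d < 0 (paired t-test on the differences, left-tailed).
t = d̄/(s_d/√n) = -0.886/(2.8/√64) = -2.53
df = n − 1 = 63
p-value = P(T ≤ -2.53) ≈ 0.007
Since p ≈ 0.007 < α = 0.1, reject H0; the evidence is statistically significant.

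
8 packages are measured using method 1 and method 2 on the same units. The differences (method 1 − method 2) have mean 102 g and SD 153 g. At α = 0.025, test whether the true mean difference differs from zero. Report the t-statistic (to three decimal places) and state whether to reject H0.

H0: μ_d = 0; H1: μ_d ≠ 0 (paired t-test on the differences, two-sided).
t = d̄/(s_d/√n) = 102/(153/√8) = 1.886
df = n − 1 = 7
Two-sided p-value ≈ 0.101
Since p ≈ 0.101 > α = 0.025, fail to reject H0; the evidence is not statistically significant.

t = 1.886; fail to reject H0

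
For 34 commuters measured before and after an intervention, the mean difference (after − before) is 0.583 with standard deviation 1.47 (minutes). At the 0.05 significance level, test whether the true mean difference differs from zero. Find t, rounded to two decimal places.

H0: μ_d = 0; H1: μ_d ≠ 0 (paired t-test on the differences, two-sided).
t = d̄/(s_d/√n) = 0.583/(1.47/√34) = 2.31
df = n − 1 = 33
Two-sided p-value ≈ 0.0271
Since p ≈ 0.0271 < α = 0.05, reject H0; the evidence is statistically significant.

2.31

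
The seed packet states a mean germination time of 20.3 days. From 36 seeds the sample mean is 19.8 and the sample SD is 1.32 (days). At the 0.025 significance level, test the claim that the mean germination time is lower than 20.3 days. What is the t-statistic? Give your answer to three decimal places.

H0: μ = 20.3; H1: μ < 20.3 (one-sample t-test, left-tailed).
t = (x̄ − μ₀)/(s/√n) = (19.8 − 20.3)/(1.32/√36) = -2.273
df = n − 1 = 35
p-value = P(T ≤ -2.273) ≈ 0.0146
Since p ≈ 0.0146 < α = 0.025, reject H0; the data support H1.

-2.273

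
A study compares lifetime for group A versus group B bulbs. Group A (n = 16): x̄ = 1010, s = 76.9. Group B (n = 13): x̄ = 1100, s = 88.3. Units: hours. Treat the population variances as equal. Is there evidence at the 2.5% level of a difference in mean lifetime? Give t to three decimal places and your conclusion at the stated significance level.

Let group 1 = group A, group 2 = group B. H0: μ_1 = μ_2; H1: μ_1 ≠ μ_2 (two-sample pooled-variance t-test, two-sided).
s_p² = [(16−1)·76.9² + (13−1)·88.3²]/(16+13−2) = 6750.62
t = (1010 − 1100)/√[6750.62·(1/16 + 1/13)] = -2.934
df = n₁ + n₂ − 2 = 27
Two-sided p-value ≈ 0.0068
Since p ≈ 0.0068 < α = 0.025, reject H0; the data support H1.

t = -2.934; reject H0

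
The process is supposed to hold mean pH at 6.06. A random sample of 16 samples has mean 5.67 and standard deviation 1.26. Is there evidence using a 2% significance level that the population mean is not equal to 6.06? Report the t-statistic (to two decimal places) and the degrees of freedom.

t = -1.24, df = 15

H0: μ = 6.06; H1: μ ≠ 6.06 (one-sample t-test, two-sided).
t = (x̄ − μ₀)/(s/√n) = (5.67 − 6.06)/(1.26/√16) = -1.24
df = n − 1 = 15
Two-sided p-value ≈ 0.235
Since p ≈ 0.235 > α = 0.02, fail to reject H0; the data do not provide sufficient evidence against H0.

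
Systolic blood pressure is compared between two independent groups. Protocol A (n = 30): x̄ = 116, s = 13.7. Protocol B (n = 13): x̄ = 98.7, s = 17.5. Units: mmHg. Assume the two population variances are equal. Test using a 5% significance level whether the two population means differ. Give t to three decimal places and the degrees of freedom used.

Let group 1 = protocol A, group 2 = protocol B. H0: μ_1 = μ_2; H1: μ_1 ≠ μ_2 (two-sample pooled-variance t-test, two-sided).
s_p² = [(30−1)·13.7² + (13−1)·17.5²]/(30+13−2) = 222.39
t = (116 − 98.7)/√[222.39·(1/30 + 1/13)] = 3.494
df = n₁ + n₂ − 2 = 41
Two-sided p-value ≈ 0.0012
Since p ≈ 0.0012 < α = 0.05, reject H0; the data support H1.

t = 3.494, df = 41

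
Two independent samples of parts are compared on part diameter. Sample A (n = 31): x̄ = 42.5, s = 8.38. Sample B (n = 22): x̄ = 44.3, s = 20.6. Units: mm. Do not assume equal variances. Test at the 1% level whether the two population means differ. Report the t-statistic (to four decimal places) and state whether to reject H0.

Let group 1 = sample A, group 2 = sample B. H0: μ_1 = μ_2; H1: μ_1 ≠ μ_2 (Welch's two-sample t-test, two-sided).
t = (x̄_1 − x̄_2)/√(s_1²/n_1 + s_2²/n_2) = (42.5 − 44.3)/√(8.38²/31 + 20.6²/22) = -0.3877
Welch–Satterthwaite df ≈ 25.97
Two-sided p-value ≈ 0.701
Since p ≈ 0.701 > α = 0.01, fail to reject H0; the data do not provide sufficient evidence against H0.

t = -0.3877; fail to reject H0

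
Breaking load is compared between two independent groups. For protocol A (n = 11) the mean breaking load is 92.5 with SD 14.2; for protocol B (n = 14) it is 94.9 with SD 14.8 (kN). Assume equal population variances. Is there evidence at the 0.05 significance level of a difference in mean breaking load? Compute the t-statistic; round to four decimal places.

-0.4096

Let group 1 = protocol A, group 2 = protocol B. H0: μ_1 = μ_2; H1: μ_1 ≠ μ_2 (two-sample pooled-variance t-test, two-sided).
s_p² = [(11−1)·14.2² + (14−1)·14.8²]/(11+14−2) = 211.475
t = (92.5 − 94.9)/√[211.475·(1/11 + 1/14)] = -0.4096
df = n₁ + n₂ − 2 = 23
Two-sided p-value ≈ 0.6859
Since p ≈ 0.6859 > α = 0.05, fail to reject H0; the evidence is not statistically significant.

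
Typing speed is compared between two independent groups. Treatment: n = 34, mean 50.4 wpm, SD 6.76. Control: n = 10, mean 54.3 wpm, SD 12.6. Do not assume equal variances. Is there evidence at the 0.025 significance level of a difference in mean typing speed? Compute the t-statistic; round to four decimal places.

-0.9398

Let group 1 = treatment, group 2 = control. H0: μ_1 = μ_2; H1: μ_1 ≠ μ_2 (Welch's two-sample t-test, two-sided).
t = (x̄_1 − x̄_2)/√(s_1²/n_1 + s_2²/n_2) = (50.4 − 54.3)/√(6.76²/34 + 12.6²/10) = -0.9398
Welch–Satterthwaite df ≈ 10.57
Two-sided p-value ≈ 0.368
Since p ≈ 0.368 > α = 0.025, fail to reject H0; the data do not provide sufficient evidence against H0.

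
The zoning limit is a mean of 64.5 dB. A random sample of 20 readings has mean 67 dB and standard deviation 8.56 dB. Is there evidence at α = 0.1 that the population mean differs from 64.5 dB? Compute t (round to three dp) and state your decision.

H0: μ = 64.5; H1: μ ≠ 64.5 (one-sample t-test, two-sided).
t = (x̄ − μ₀)/(s/√n) = (67 − 64.5)/(8.56/√20) = 1.306
df = n − 1 = 19
Two-sided p-value ≈ 0.207
Since p ≈ 0.207 > α = 0.1, fail to reject H0; the evidence is not statistically significant.

t = 1.306; fail to reject H0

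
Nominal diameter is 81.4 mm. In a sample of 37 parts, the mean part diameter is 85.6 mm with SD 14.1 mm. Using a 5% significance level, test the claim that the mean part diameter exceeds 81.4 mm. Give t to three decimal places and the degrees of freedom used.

H0: μ = 81.4; H1: μ > 81.4 (one-sample t-test, right-tailed).
t = (x̄ − μ₀)/(s/√n) = (85.6 − 81.4)/(14.1/√37) = 1.812
df = n − 1 = 36
p-value = P(T ≥ 1.812) ≈ 0.0392
Since p ≈ 0.0392 < α = 0.05, reject H0; the data support H1.

t = 1.812, df = 36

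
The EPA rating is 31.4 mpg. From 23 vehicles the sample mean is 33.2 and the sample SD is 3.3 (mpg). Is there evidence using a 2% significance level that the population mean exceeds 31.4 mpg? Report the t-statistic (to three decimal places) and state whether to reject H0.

H0: μ = 31.4; H1: μ > 31.4 (one-sample t-test, right-tailed).
t = (x̄ − μ₀)/(s/√n) = (33.2 − 31.4)/(3.3/√23) = 2.616
df = n − 1 = 22
p-value = P(T ≥ 2.616) ≈ 0.008
Since p ≈ 0.008 < α = 0.02, reject H0; the evidence is statistically significant.

t = 2.616; reject H0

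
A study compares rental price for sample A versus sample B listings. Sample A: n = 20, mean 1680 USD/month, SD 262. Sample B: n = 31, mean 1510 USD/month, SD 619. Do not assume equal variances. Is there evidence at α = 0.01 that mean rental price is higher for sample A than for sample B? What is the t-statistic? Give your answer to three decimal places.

1.353

Let group 1 = sample A, group 2 = sample B. H0: μ_1 = μ_2; H1: μ_1 > μ_2 (Welch's two-sample t-test, right-tailed).
t = (x̄_1 − x̄_2)/√(s_1²/n_1 + s_2²/n_2) = (1680 − 1510)/√(262²/20 + 619²/31) = 1.353
Welch–Satterthwaite df ≈ 43.66
p-value = P(T ≥ 1.353) ≈ 0.092
Since p ≈ 0.092 > α = 0.01, fail to reject H0; the data do not provide sufficient evidence against H0.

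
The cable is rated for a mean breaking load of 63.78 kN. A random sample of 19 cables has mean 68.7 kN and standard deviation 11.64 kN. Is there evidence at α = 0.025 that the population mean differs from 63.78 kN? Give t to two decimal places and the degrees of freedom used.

t = 1.84, df = 18

H0: μ = 63.78; H1: μ ≠ 63.78 (one-sample t-test, two-sided).
t = (x̄ − μ₀)/(s/√n) = (68.7 − 63.78)/(11.64/√19) = 1.84
df = n − 1 = 18
Two-sided p-value ≈ 0.0819
Since p ≈ 0.0819 > α = 0.025, fail to reject H0; the evidence is not statistically significant.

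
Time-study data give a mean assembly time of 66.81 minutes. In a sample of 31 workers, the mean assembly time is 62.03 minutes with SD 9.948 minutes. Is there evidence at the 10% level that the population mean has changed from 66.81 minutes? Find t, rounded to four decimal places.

-2.6753

H0: μ = 66.81; H1: μ ≠ 66.81 (one-sample t-test, two-sided).
t = (x̄ − μ₀)/(s/√n) = (62.03 − 66.81)/(9.948/√31) = -2.6753
df = n − 1 = 30
Two-sided p-value ≈ 0.0120
Since p ≈ 0.0120 < α = 0.1, reject H0; the data support H1.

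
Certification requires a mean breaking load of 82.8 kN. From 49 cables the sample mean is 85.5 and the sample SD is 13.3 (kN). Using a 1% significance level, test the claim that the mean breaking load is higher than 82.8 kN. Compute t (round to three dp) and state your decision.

H0: μ = 82.8; H1: μ > 82.8 (one-sample t-test, right-tailed).
t = (x̄ − μ₀)/(s/√n) = (85.5 − 82.8)/(13.3/√49) = 1.421
df = n − 1 = 48
p-value = P(T ≥ 1.421) ≈ 0.081
Since p ≈ 0.081 > α = 0.01, fail to reject H0; the evidence is not statistically significant.

t = 1.421; fail to reject H0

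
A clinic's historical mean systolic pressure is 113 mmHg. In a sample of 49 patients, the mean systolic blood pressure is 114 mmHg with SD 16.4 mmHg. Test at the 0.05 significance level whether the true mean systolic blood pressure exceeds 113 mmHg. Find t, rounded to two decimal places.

H0: μ = 113; H1: μ > 113 (one-sample t-test, right-tailed).
t = (x̄ − μ₀)/(s/√n) = (114 − 113)/(16.4/√49) = 0.43
df = n − 1 = 48
p-value = P(T ≥ 0.43) ≈ 0.3357
Since p ≈ 0.3357 > α = 0.05, fail to reject H0; the data do not provide sufficient evidence against H0.

0.43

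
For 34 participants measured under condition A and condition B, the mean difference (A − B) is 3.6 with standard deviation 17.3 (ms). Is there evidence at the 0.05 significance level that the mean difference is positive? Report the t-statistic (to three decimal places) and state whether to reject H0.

t = 1.213; fail to reject H0

H0: μ_d = 0; H1: μ_d > 0 (paired t-test on the differences, right-tailed).
t = d̄/(s_d/√n) = 3.6/(17.3/√34) = 1.213
df = n − 1 = 33
p-value = P(T ≥ 1.213) ≈ 0.1168
Since p ≈ 0.1168 > α = 0.05, fail to reject H0; the data do not provide sufficient evidence against H0.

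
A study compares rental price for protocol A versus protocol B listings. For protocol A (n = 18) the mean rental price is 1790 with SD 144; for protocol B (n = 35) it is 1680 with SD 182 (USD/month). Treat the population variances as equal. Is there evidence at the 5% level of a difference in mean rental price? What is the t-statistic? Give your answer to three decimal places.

Let group 1 = protocol A, group 2 = protocol B. H0: μ_1 = μ_2; H1: μ_1 ≠ μ_2 (two-sample pooled-variance t-test, two-sided).
s_p² = [(18−1)·144² + (35−1)·182²]/(18+35−2) = 28994.7
t = (1790 − 1680)/√[28994.7·(1/18 + 1/35)] = 2.227
df = n₁ + n₂ − 2 = 51
Two-sided p-value ≈ 0.030
Since p ≈ 0.030 < α = 0.05, reject H0; the data support H1.

2.227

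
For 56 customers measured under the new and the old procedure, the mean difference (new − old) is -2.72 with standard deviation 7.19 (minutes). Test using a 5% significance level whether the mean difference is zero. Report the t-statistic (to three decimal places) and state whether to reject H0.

t = -2.831; reject H0

H0: μ_d = 0; H1: μ_d ≠ 0 (paired t-test on the differences, two-sided).
t = d̄/(s_d/√n) = -2.72/(7.19/√56) = -2.831
df = n − 1 = 55
Two-sided p-value ≈ 0.006
Since p ≈ 0.006 < α = 0.05, reject H0; the data support H1.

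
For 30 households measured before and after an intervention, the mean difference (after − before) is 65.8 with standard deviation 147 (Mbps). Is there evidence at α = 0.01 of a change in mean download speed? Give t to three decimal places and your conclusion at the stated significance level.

H0: μ_d = 0; H1: μ_d ≠ 0 (paired t-test on the differences, two-sided).
t = d̄/(s_d/√n) = 65.8/(147/√30) = 2.452
df = n − 1 = 29
Two-sided p-value ≈ 0.0205
Since p ≈ 0.0205 > α = 0.01, fail to reject H0; the data do not provide sufficient evidence against H0.

t = 2.452; fail to reject H0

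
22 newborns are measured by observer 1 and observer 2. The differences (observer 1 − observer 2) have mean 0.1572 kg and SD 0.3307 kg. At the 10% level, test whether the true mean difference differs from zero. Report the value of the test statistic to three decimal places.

H0: μ_d = 0; H1: μ_d ≠ 0 (paired t-test on the differences, two-sided).
t = d̄/(s_d/√n) = 0.1572/(0.3307/√22) = 2.230
df = n − 1 = 21
Two-sided p-value ≈ 0.0368
Since p ≈ 0.0368 < α = 0.1, reject H0; the data support H1.

2.230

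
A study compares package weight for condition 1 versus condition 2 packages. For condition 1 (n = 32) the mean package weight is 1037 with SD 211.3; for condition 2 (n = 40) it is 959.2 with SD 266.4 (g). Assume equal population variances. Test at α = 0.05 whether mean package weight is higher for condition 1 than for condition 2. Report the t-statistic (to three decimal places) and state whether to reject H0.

t = 1.347; fail to reject H0

Let group 1 = condition 1, group 2 = condition 2. H0: μ_1 = μ_2; H1: μ_1 > μ_2 (two-sample pooled-variance t-test, right-tailed).
s_p² = [(32−1)·211.3² + (40−1)·266.4²]/(32+40−2) = 59312.4
t = (1037 − 959.2)/√[59312.4·(1/32 + 1/40)] = 1.347
df = n₁ + n₂ − 2 = 70
p-value = P(T ≥ 1.347) ≈ 0.0912
Since p ≈ 0.0912 > α = 0.05, fail to reject H0; the data do not provide sufficient evidence against H0.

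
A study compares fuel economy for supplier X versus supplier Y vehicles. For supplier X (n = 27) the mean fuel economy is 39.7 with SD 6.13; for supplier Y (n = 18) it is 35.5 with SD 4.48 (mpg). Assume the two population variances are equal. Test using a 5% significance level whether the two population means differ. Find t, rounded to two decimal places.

Let group 1 = supplier X, group 2 = supplier Y. H0: μ_1 = μ_2; H1: μ_1 ≠ μ_2 (two-sample pooled-variance t-test, two-sided).
s_p² = [(27−1)·6.13² + (18−1)·4.48²]/(27+18−2) = 30.6557
t = (39.7 − 35.5)/√[30.6557·(1/27 + 1/18)] = 2.49
df = n₁ + n₂ − 2 = 43
Two-sided p-value ≈ 0.017
Since p ≈ 0.017 < α = 0.05, reject H0; the evidence is statistically significant.

2.49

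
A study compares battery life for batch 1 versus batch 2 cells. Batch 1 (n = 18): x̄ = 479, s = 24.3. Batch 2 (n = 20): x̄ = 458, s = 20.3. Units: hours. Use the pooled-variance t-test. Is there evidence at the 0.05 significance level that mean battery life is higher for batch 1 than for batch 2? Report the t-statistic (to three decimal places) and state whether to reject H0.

t = 2.901; reject H0

Let group 1 = batch 1, group 2 = batch 2. H0: μ_1 = μ_2; H1: μ_1 > μ_2 (two-sample pooled-variance t-test, right-tailed).
s_p² = [(18−1)·24.3² + (20−1)·20.3²]/(18+20−2) = 496.334
t = (479 − 458)/√[496.334·(1/18 + 1/20)] = 2.901
df = n₁ + n₂ − 2 = 36
p-value = P(T ≥ 2.901) ≈ 0.0032
Since p ≈ 0.0032 < α = 0.05, reject H0; the evidence is statistically significant.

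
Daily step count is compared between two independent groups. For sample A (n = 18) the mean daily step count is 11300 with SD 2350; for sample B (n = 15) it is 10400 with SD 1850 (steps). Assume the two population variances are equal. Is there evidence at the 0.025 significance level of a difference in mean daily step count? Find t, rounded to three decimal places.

1.204

Let group 1 = sample A, group 2 = sample B. H0: μ_1 = μ_2; H1: μ_1 ≠ μ_2 (two-sample pooled-variance t-test, two-sided).
s_p² = [(18−1)·2350² + (15−1)·1850²]/(18+15−2) = 4574110
t = (11300 − 10400)/√[4574110·(1/18 + 1/15)] = 1.204
df = n₁ + n₂ − 2 = 31
Two-sided p-value ≈ 0.2378
Since p ≈ 0.2378 > α = 0.025, fail to reject H0; the evidence is not statistically significant.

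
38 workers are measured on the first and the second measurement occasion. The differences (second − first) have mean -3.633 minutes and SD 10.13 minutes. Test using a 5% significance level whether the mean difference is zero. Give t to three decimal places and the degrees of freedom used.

t = -2.211, df = 37

H0: μ_d = 0; H1: μ_d ≠ 0 (paired t-test on the differences, two-sided).
t = d̄/(s_d/√n) = -3.633/(10.13/√38) = -2.211
df = n − 1 = 37
Two-sided p-value ≈ 0.0333
Since p ≈ 0.0333 < α = 0.05, reject H0; the evidence is statistically significant.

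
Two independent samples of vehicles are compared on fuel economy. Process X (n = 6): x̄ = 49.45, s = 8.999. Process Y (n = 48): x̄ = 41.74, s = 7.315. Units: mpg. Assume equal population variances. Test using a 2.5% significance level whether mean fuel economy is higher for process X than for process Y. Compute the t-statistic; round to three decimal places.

2.376

Let group 1 = process X, group 2 = process Y. H0: μ_1 = μ_2; H1: μ_1 > μ_2 (two-sample pooled-variance t-test, right-tailed).
s_p² = [(6−1)·8.999² + (48−1)·7.315²]/(6+48−2) = 56.1508
t = (49.45 − 41.74)/√[56.1508·(1/6 + 1/48)] = 2.376
df = n₁ + n₂ − 2 = 52
p-value = P(T ≥ 2.376) ≈ 0.0106
Since p ≈ 0.0106 < α = 0.025, reject H0; the evidence is statistically significant.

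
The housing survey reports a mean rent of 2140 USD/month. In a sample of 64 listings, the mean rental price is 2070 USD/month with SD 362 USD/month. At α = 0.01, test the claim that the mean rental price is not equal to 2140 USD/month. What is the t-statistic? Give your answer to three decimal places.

-1.547

H0: μ = 2140; H1: μ ≠ 2140 (one-sample t-test, two-sided).
t = (x̄ − μ₀)/(s/√n) = (2070 − 2140)/(362/√64) = -1.547
df = n − 1 = 63
Two-sided p-value ≈ 0.1269
Since p ≈ 0.1269 > α = 0.01, fail to reject H0; the data do not provide sufficient evidence against H0.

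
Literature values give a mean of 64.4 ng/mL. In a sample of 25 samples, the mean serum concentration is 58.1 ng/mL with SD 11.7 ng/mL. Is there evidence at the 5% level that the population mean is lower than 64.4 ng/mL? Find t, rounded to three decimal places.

H0: μ = 64.4; H1: μ < 64.4 (one-sample t-test, left-tailed).
t = (x̄ − μ₀)/(s/√n) = (58.1 − 64.4)/(11.7/√25) = -2.692
df = n − 1 = 24
p-value = P(T ≤ -2.692) ≈ 0.0064
Since p ≈ 0.0064 < α = 0.05, reject H0; the data support H1.

-2.692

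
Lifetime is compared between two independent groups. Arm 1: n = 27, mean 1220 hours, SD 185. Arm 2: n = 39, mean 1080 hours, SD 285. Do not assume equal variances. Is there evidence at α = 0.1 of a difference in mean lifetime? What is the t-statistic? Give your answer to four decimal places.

Let group 1 = arm 1, group 2 = arm 2. H0: μ_1 = μ_2; H1: μ_1 ≠ μ_2 (Welch's two-sample t-test, two-sided).
t = (x̄_1 − x̄_2)/√(s_1²/n_1 + s_2²/n_2) = (1220 − 1080)/√(185²/27 + 285²/39) = 2.4187
Welch–Satterthwaite df ≈ 63.79
Two-sided p-value ≈ 0.0184
Since p ≈ 0.0184 < α = 0.1, reject H0; the data support H1.

2.4187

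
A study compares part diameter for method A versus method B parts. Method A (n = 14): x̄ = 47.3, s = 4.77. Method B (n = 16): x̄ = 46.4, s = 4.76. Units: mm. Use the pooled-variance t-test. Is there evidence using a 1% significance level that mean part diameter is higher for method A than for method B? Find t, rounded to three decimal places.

0.516

Let group 1 = method A, group 2 = method B. H0: μ_1 = μ_2; H1: μ_1 > μ_2 (two-sample pooled-variance t-test, right-tailed).
s_p² = [(14−1)·4.77² + (16−1)·4.76²]/(14+16−2) = 22.7018
t = (47.3 − 46.4)/√[22.7018·(1/14 + 1/16)] = 0.516
df = n₁ + n₂ − 2 = 28
p-value = P(T ≥ 0.516) ≈ 0.305
Since p ≈ 0.305 > α = 0.01, fail to reject H0; the evidence is not statistically significant.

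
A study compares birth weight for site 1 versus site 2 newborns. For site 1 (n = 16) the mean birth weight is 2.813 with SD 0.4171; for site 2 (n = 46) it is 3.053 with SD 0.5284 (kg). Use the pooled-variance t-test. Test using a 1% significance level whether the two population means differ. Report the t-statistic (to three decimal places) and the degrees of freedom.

Let group 1 = site 1, group 2 = site 2. H0: μ_1 = μ_2; H1: μ_1 ≠ μ_2 (two-sample pooled-variance t-test, two-sided).
s_p² = [(16−1)·0.4171² + (46−1)·0.5284²]/(16+46−2) = 0.252898
t = (2.813 − 3.053)/√[0.252898·(1/16 + 1/46)] = -1.644
df = n₁ + n₂ − 2 = 60
Two-sided p-value ≈ 0.105
Since p ≈ 0.105 > α = 0.01, fail to reject H0; the evidence is not statistically significant.

t = -1.644, df = 60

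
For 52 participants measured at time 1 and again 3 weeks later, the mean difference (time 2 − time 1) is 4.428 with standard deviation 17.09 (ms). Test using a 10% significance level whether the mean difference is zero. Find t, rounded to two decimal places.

H0: μ_d = 0; H1: μ_d ≠ 0 (paired t-test on the differences, two-sided).
t = d̄/(s_d/√n) = 4.428/(17.09/√52) = 1.87
df = n − 1 = 51
Two-sided p-value ≈ 0.067
Since p ≈ 0.067 < α = 0.1, reject H0; the data support H1.

1.87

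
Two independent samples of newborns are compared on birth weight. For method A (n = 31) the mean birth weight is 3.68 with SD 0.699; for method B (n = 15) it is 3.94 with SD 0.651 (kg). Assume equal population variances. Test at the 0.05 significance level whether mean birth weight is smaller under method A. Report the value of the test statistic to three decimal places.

Let group 1 = method A, group 2 = method B. H0: μ_1 = μ_2; H1: μ_1 < μ_2 (two-sample pooled-variance t-test, left-tailed).
s_p² = [(31−1)·0.699² + (15−1)·0.651²]/(31+15−2) = 0.467983
t = (3.68 − 3.94)/√[0.467983·(1/31 + 1/15)] = -1.208
df = n₁ + n₂ − 2 = 44
p-value = P(T ≤ -1.208) ≈ 0.117
Since p ≈ 0.117 > α = 0.05, fail to reject H0; the data do not provide sufficient evidence against H0.

-1.208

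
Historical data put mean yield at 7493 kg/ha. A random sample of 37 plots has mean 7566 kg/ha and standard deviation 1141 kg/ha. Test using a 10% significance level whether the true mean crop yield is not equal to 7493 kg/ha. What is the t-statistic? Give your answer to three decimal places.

0.389

H0: μ = 7493; H1: μ ≠ 7493 (one-sample t-test, two-sided).
t = (x̄ − μ₀)/(s/√n) = (7566 − 7493)/(1141/√37) = 0.389
df = n − 1 = 36
Two-sided p-value ≈ 0.6994
Since p ≈ 0.6994 > α = 0.1, fail to reject H0; the evidence is not statistically significant.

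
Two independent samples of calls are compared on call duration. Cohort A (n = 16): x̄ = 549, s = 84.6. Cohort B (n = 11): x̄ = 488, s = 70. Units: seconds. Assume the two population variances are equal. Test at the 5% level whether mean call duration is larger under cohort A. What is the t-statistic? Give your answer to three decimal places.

1.969

Let group 1 = cohort A, group 2 = cohort B. H0: μ_1 = μ_2; H1: μ_1 > μ_2 (two-sample pooled-variance t-test, right-tailed).
s_p² = [(16−1)·84.6² + (11−1)·70²]/(16+11−2) = 6254.3
t = (549 − 488)/√[6254.3·(1/16 + 1/11)] = 1.969
df = n₁ + n₂ − 2 = 25
p-value = P(T ≥ 1.969) ≈ 0.030
Since p ≈ 0.030 < α = 0.05, reject H0; the evidence is statistically significant.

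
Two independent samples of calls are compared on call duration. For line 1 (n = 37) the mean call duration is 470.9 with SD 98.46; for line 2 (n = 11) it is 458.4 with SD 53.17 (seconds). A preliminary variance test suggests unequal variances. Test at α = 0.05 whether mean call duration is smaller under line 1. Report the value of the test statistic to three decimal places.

0.549

Let group 1 = line 1, group 2 = line 2. H0: μ_1 = μ_2; H1: μ_1 < μ_2 (Welch's two-sample t-test, left-tailed).
t = (x̄_1 − x̄_2)/√(s_1²/n_1 + s_2²/n_2) = (470.9 − 458.4)/√(98.46²/37 + 53.17²/11) = 0.549
Welch–Satterthwaite df ≈ 31.65
p-value = P(T ≤ 0.549) ≈ 0.7065
Since p ≈ 0.7065 > α = 0.05, fail to reject H0; the evidence is not statistically significant.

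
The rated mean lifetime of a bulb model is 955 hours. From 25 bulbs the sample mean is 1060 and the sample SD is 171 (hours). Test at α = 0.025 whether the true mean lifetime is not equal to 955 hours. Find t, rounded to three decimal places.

H0: μ = 955; H1: μ ≠ 955 (one-sample t-test, two-sided).
t = (x̄ − μ₀)/(s/√n) = (1060 − 955)/(171/√25) = 3.070
df = n − 1 = 24
Two-sided p-value ≈ 0.005
Since p ≈ 0.005 < α = 0.025, reject H0; the data support H1.

3.070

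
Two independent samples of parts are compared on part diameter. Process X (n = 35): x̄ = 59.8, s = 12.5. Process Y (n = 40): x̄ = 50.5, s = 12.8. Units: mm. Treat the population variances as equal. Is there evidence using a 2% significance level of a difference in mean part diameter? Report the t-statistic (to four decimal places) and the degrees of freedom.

Let group 1 = process X, group 2 = process Y. H0: μ_1 = μ_2; H1: μ_1 ≠ μ_2 (two-sample pooled-variance t-test, two-sided).
s_p² = [(35−1)·12.5² + (40−1)·12.8²]/(35+40−2) = 160.305
t = (59.8 − 50.5)/√[160.305·(1/35 + 1/40)] = 3.1735
df = n₁ + n₂ − 2 = 73
Two-sided p-value ≈ 0.0022
Since p ≈ 0.0022 < α = 0.02, reject H0; the evidence is statistically significant.

t = 3.1735, df = 73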